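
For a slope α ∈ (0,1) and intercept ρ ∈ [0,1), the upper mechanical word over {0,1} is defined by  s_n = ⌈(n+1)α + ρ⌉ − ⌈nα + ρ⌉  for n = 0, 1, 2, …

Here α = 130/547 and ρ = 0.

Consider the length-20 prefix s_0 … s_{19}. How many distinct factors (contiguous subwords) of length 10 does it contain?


4

t_n = ⌈(n·130)/547⌉ for n = 0 … 20:
  n=0…9: ⌈0/547⌉=0 ⌈130/547⌉=1 ⌈260/547⌉=1 ⌈390/547⌉=1 ⌈520/547⌉=1 ⌈650/547⌉=2 ⌈780/547⌉=2 ⌈910/547⌉=2 ⌈1040/547⌉=2 ⌈1170/547⌉=3
  n=10…19: ⌈1300/547⌉=3 ⌈1430/547⌉=3 ⌈1560/547⌉=3 ⌈1690/547⌉=4 ⌈1820/547⌉=4 ⌈1950/547⌉=4 ⌈2080/547⌉=4 ⌈2210/547⌉=5 ⌈2340/547⌉=5 ⌈2470/547⌉=5
  n=20: ⌈2600/547⌉=5
s_n = t_(n+1) − t_n for n = 0 … 19 gives
prefix = 10001000100010001000
slide a length-10 window over [0..9] … [10..19] (11 windows); first occurrence of each distinct factor:
  [  0..  9] 1000100010
  [  1.. 10] 0001000100
  [  2.. 11] 0010001000
  [  3.. 12] 0100010001
  (the other 7 windows repeat one of these)
distinct factors: {0001000100, 0010001000, 0100010001, 1000100010}
count = 4  (Sturmian bound for length 10 is 11)


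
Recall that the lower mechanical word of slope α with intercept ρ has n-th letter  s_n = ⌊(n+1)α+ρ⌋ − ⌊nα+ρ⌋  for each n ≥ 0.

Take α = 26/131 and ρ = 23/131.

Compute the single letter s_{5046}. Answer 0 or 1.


0

(n+1)α + ρ = (5047·26 + 23) / 131 = 131245/131
nα + ρ     = (5046·26 + 23) / 131 = 131219/131
⌊131245/131⌋ = 1001,  ⌊131219/131⌋ = 1001
s_{5046} = 1001 − 1001 = 0


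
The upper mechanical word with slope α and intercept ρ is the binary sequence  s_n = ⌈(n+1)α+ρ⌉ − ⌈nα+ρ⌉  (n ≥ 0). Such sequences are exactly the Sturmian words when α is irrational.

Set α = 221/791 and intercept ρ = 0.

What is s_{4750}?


(n+1)α + ρ = (4751·221) / 791 = 1049971/791
nα + ρ     = (4750·221) / 791 = 1049750/791
⌈1049971/791⌉ = 1328,  ⌈1049750/791⌉ = 1328
s_{4750} = 1328 − 1328 = 0

0


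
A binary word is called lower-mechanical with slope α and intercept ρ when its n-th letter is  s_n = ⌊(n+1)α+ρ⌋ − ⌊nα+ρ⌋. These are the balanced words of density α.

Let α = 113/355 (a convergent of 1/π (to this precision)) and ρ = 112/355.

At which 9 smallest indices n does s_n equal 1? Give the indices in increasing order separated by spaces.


n=0: ⌊225/355⌋−⌊112/355⌋ = 0−0 = 0
n=1: ⌊338/355⌋−⌊225/355⌋ = 0−0 = 0
n=2: ⌊451/355⌋−⌊338/355⌋ = 1−0 = 1  ← one
n=3: ⌊564/355⌋−⌊451/355⌋ = 1−1 = 0
n=4: ⌊677/355⌋−⌊564/355⌋ = 1−1 = 0
n=5: ⌊790/355⌋−⌊677/355⌋ = 2−1 = 1  ← one
n=6: ⌊903/355⌋−⌊790/355⌋ = 2−2 = 0
n=7: ⌊1016/355⌋−⌊903/355⌋ = 2−2 = 0
n=8: ⌊1129/355⌋−⌊1016/355⌋ = 3−2 = 1  ← one
n=9: ⌊1242/355⌋−⌊1129/355⌋ = 3−3 = 0
n=10: ⌊1355/355⌋−⌊1242/355⌋ = 3−3 = 0
n=11: ⌊1468/355⌋−⌊1355/355⌋ = 4−3 = 1  ← one
n=12: ⌊1581/355⌋−⌊1468/355⌋ = 4−4 = 0
n=13: ⌊1694/355⌋−⌊1581/355⌋ = 4−4 = 0
n=14: ⌊1807/355⌋−⌊1694/355⌋ = 5−4 = 1  ← one
n=15: ⌊1920/355⌋−⌊1807/355⌋ = 5−5 = 0
n=16: ⌊2033/355⌋−⌊1920/355⌋ = 5−5 = 0
n=17: ⌊2146/355⌋−⌊2033/355⌋ = 6−5 = 1  ← one
n=18: ⌊2259/355⌋−⌊2146/355⌋ = 6−6 = 0
n=19: ⌊2372/355⌋−⌊2259/355⌋ = 6−6 = 0
n=20: ⌊2485/355⌋−⌊2372/355⌋ = 7−6 = 1  ← one
n=21: ⌊2598/355⌋−⌊2485/355⌋ = 7−7 = 0
n=22: ⌊2711/355⌋−⌊2598/355⌋ = 7−7 = 0
n=23: ⌊2824/355⌋−⌊2711/355⌋ = 7−7 = 0
n=24: ⌊2937/355⌋−⌊2824/355⌋ = 8−7 = 1  ← one
n=25: ⌊3050/355⌋−⌊2937/355⌋ = 8−8 = 0
n=26: ⌊3163/355⌋−⌊3050/355⌋ = 8−8 = 0
n=27: ⌊3276/355⌋−⌊3163/355⌋ = 9−8 = 1  ← one
positions of the first 9 ones: 2 5 8 11 14 17 20 24 27

2 5 8 11 14 17 20 24 27


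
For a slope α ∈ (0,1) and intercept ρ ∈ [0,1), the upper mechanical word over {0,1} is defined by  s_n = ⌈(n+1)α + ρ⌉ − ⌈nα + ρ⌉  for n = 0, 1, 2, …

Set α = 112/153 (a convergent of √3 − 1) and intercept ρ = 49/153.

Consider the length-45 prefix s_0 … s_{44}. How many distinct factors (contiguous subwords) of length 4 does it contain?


t_n = ⌈(n·112+49)/153⌉ for n = 0 … 45:
  n=0…9: ⌈49/153⌉=1 ⌈161/153⌉=2 ⌈273/153⌉=2 ⌈385/153⌉=3 ⌈497/153⌉=4 ⌈609/153⌉=4 ⌈721/153⌉=5 ⌈833/153⌉=6 ⌈945/153⌉=7 ⌈1057/153⌉=7
  n=10…19: ⌈1169/153⌉=8 ⌈1281/153⌉=9 ⌈1393/153⌉=10 ⌈1505/153⌉=10 ⌈1617/153⌉=11 ⌈1729/153⌉=12 ⌈1841/153⌉=13 ⌈1953/153⌉=13 ⌈2065/153⌉=14 ⌈2177/153⌉=15
  n=20…29: ⌈2289/153⌉=15 ⌈2401/153⌉=16 ⌈2513/153⌉=17 ⌈2625/153⌉=18 ⌈2737/153⌉=18 ⌈2849/153⌉=19 ⌈2961/153⌉=20 ⌈3073/153⌉=21 ⌈3185/153⌉=21 ⌈3297/153⌉=22
  n=30…39: ⌈3409/153⌉=23 ⌈3521/153⌉=24 ⌈3633/153⌉=24 ⌈3745/153⌉=25 ⌈3857/153⌉=26 ⌈3969/153⌉=26 ⌈4081/153⌉=27 ⌈4193/153⌉=28 ⌈4305/153⌉=29 ⌈4417/153⌉=29
  n=40…45: ⌈4529/153⌉=30 ⌈4641/153⌉=31 ⌈4753/153⌉=32 ⌈4865/153⌉=32 ⌈4977/153⌉=33 ⌈5089/153⌉=34
s_n = t_(n+1) − t_n for n = 0 … 44 gives
prefix = 101101110111011101101110111011101101110111011
slide a length-4 window over [0..3] … [41..44] (42 windows); first occurrence of each distinct factor:
  [  0..  3] 1011
  [  1..  4] 0110
  [  2..  5] 1101
  [  4..  7] 0111
  [  5..  8] 1110
  (the other 37 windows repeat one of these)
distinct factors: {0110, 0111, 1011, 1101, 1110}
count = 5  (Sturmian bound for length 4 is 5)

5


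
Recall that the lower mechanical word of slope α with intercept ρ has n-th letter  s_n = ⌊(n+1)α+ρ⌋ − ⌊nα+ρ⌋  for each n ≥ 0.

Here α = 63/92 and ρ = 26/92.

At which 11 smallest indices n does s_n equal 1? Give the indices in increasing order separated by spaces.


1 2 3 5 6 8 9 11 12 14 15

n=0: ⌊89/92⌋−⌊26/92⌋ = 0−0 = 0
n=1: ⌊152/92⌋−⌊89/92⌋ = 1−0 = 1  ← one
n=2: ⌊215/92⌋−⌊152/92⌋ = 2−1 = 1  ← one
n=3: ⌊278/92⌋−⌊215/92⌋ = 3−2 = 1  ← one
n=4: ⌊341/92⌋−⌊278/92⌋ = 3−3 = 0
n=5: ⌊404/92⌋−⌊341/92⌋ = 4−3 = 1  ← one
n=6: ⌊467/92⌋−⌊404/92⌋ = 5−4 = 1  ← one
n=7: ⌊530/92⌋−⌊467/92⌋ = 5−5 = 0
n=8: ⌊593/92⌋−⌊530/92⌋ = 6−5 = 1  ← one
n=9: ⌊656/92⌋−⌊593/92⌋ = 7−6 = 1  ← one
n=10: ⌊719/92⌋−⌊656/92⌋ = 7−7 = 0
n=11: ⌊782/92⌋−⌊719/92⌋ = 8−7 = 1  ← one
n=12: ⌊845/92⌋−⌊782/92⌋ = 9−8 = 1  ← one
n=13: ⌊908/92⌋−⌊845/92⌋ = 9−9 = 0
n=14: ⌊971/92⌋−⌊908/92⌋ = 10−9 = 1  ← one
n=15: ⌊1034/92⌋−⌊971/92⌋ = 11−10 = 1  ← one
positions of the first 11 ones: 1 2 3 5 6 8 9 11 12 14 15


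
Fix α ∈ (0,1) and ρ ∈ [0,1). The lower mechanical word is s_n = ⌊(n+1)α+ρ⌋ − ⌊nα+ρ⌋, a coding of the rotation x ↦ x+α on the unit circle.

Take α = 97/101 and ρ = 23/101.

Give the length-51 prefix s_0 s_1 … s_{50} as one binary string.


111110111111111111111111111111101111111111111111111

n=0: ⌊(1·97+23)/101⌋ − ⌊(0·97+23)/101⌋ = ⌊120/101⌋ − ⌊23/101⌋ = 1 − 0 = 1
n=1: ⌊(2·97+23)/101⌋ − ⌊(1·97+23)/101⌋ = ⌊217/101⌋ − ⌊120/101⌋ = 2 − 1 = 1
n=2: ⌊(3·97+23)/101⌋ − ⌊(2·97+23)/101⌋ = ⌊314/101⌋ − ⌊217/101⌋ = 3 − 2 = 1
n=3: ⌊(4·97+23)/101⌋ − ⌊(3·97+23)/101⌋ = ⌊411/101⌋ − ⌊314/101⌋ = 4 − 3 = 1
n=4: ⌊(5·97+23)/101⌋ − ⌊(4·97+23)/101⌋ = ⌊508/101⌋ − ⌊411/101⌋ = 5 − 4 = 1
n=5: ⌊(6·97+23)/101⌋ − ⌊(5·97+23)/101⌋ = ⌊605/101⌋ − ⌊508/101⌋ = 5 − 5 = 0
n=6: ⌊(7·97+23)/101⌋ − ⌊(6·97+23)/101⌋ = ⌊702/101⌋ − ⌊605/101⌋ = 6 − 5 = 1
n=7: ⌊(8·97+23)/101⌋ − ⌊(7·97+23)/101⌋ = ⌊799/101⌋ − ⌊702/101⌋ = 7 − 6 = 1
n=8: ⌊(9·97+23)/101⌋ − ⌊(8·97+23)/101⌋ = ⌊896/101⌋ − ⌊799/101⌋ = 8 − 7 = 1
n=9: ⌊(10·97+23)/101⌋ − ⌊(9·97+23)/101⌋ = ⌊993/101⌋ − ⌊896/101⌋ = 9 − 8 = 1
n=10: ⌊(11·97+23)/101⌋ − ⌊(10·97+23)/101⌋ = ⌊1090/101⌋ − ⌊993/101⌋ = 10 − 9 = 1
n=11: ⌊(12·97+23)/101⌋ − ⌊(11·97+23)/101⌋ = ⌊1187/101⌋ − ⌊1090/101⌋ = 11 − 10 = 1
n=12: ⌊(13·97+23)/101⌋ − ⌊(12·97+23)/101⌋ = ⌊1284/101⌋ − ⌊1187/101⌋ = 12 − 11 = 1
n=13: ⌊(14·97+23)/101⌋ − ⌊(13·97+23)/101⌋ = ⌊1381/101⌋ − ⌊1284/101⌋ = 13 − 12 = 1
n=14: ⌊(15·97+23)/101⌋ − ⌊(14·97+23)/101⌋ = ⌊1478/101⌋ − ⌊1381/101⌋ = 14 − 13 = 1
n=15: ⌊(16·97+23)/101⌋ − ⌊(15·97+23)/101⌋ = ⌊1575/101⌋ − ⌊1478/101⌋ = 15 − 14 = 1
n=16: ⌊(17·97+23)/101⌋ − ⌊(16·97+23)/101⌋ = ⌊1672/101⌋ − ⌊1575/101⌋ = 16 − 15 = 1
n=17: ⌊(18·97+23)/101⌋ − ⌊(17·97+23)/101⌋ = ⌊1769/101⌋ − ⌊1672/101⌋ = 17 − 16 = 1
n=18: ⌊(19·97+23)/101⌋ − ⌊(18·97+23)/101⌋ = ⌊1866/101⌋ − ⌊1769/101⌋ = 18 − 17 = 1
n=19: ⌊(20·97+23)/101⌋ − ⌊(19·97+23)/101⌋ = ⌊1963/101⌋ − ⌊1866/101⌋ = 19 − 18 = 1
n=20: ⌊(21·97+23)/101⌋ − ⌊(20·97+23)/101⌋ = ⌊2060/101⌋ − ⌊1963/101⌋ = 20 − 19 = 1
n=21: ⌊(22·97+23)/101⌋ − ⌊(21·97+23)/101⌋ = ⌊2157/101⌋ − ⌊2060/101⌋ = 21 − 20 = 1
n=22: ⌊(23·97+23)/101⌋ − ⌊(22·97+23)/101⌋ = ⌊2254/101⌋ − ⌊2157/101⌋ = 22 − 21 = 1
n=23: ⌊(24·97+23)/101⌋ − ⌊(23·97+23)/101⌋ = ⌊2351/101⌋ − ⌊2254/101⌋ = 23 − 22 = 1
n=24: ⌊(25·97+23)/101⌋ − ⌊(24·97+23)/101⌋ = ⌊2448/101⌋ − ⌊2351/101⌋ = 24 − 23 = 1
n=25: ⌊(26·97+23)/101⌋ − ⌊(25·97+23)/101⌋ = ⌊2545/101⌋ − ⌊2448/101⌋ = 25 − 24 = 1
n=26: ⌊(27·97+23)/101⌋ − ⌊(26·97+23)/101⌋ = ⌊2642/101⌋ − ⌊2545/101⌋ = 26 − 25 = 1
n=27: ⌊(28·97+23)/101⌋ − ⌊(27·97+23)/101⌋ = ⌊2739/101⌋ − ⌊2642/101⌋ = 27 − 26 = 1
n=28: ⌊(29·97+23)/101⌋ − ⌊(28·97+23)/101⌋ = ⌊2836/101⌋ − ⌊2739/101⌋ = 28 − 27 = 1
n=29: ⌊(30·97+23)/101⌋ − ⌊(29·97+23)/101⌋ = ⌊2933/101⌋ − ⌊2836/101⌋ = 29 − 28 = 1
n=30: ⌊(31·97+23)/101⌋ − ⌊(30·97+23)/101⌋ = ⌊3030/101⌋ − ⌊2933/101⌋ = 30 − 29 = 1
n=31: ⌊(32·97+23)/101⌋ − ⌊(31·97+23)/101⌋ = ⌊3127/101⌋ − ⌊3030/101⌋ = 30 − 30 = 0
n=32: ⌊(33·97+23)/101⌋ − ⌊(32·97+23)/101⌋ = ⌊3224/101⌋ − ⌊3127/101⌋ = 31 − 30 = 1
n=33: ⌊(34·97+23)/101⌋ − ⌊(33·97+23)/101⌋ = ⌊3321/101⌋ − ⌊3224/101⌋ = 32 − 31 = 1
n=34: ⌊(35·97+23)/101⌋ − ⌊(34·97+23)/101⌋ = ⌊3418/101⌋ − ⌊3321/101⌋ = 33 − 32 = 1
n=35: ⌊(36·97+23)/101⌋ − ⌊(35·97+23)/101⌋ = ⌊3515/101⌋ − ⌊3418/101⌋ = 34 − 33 = 1
n=36: ⌊(37·97+23)/101⌋ − ⌊(36·97+23)/101⌋ = ⌊3612/101⌋ − ⌊3515/101⌋ = 35 − 34 = 1
n=37: ⌊(38·97+23)/101⌋ − ⌊(37·97+23)/101⌋ = ⌊3709/101⌋ − ⌊3612/101⌋ = 36 − 35 = 1
n=38: ⌊(39·97+23)/101⌋ − ⌊(38·97+23)/101⌋ = ⌊3806/101⌋ − ⌊3709/101⌋ = 37 − 36 = 1
n=39: ⌊(40·97+23)/101⌋ − ⌊(39·97+23)/101⌋ = ⌊3903/101⌋ − ⌊3806/101⌋ = 38 − 37 = 1
n=40: ⌊(41·97+23)/101⌋ − ⌊(40·97+23)/101⌋ = ⌊4000/101⌋ − ⌊3903/101⌋ = 39 − 38 = 1
n=41: ⌊(42·97+23)/101⌋ − ⌊(41·97+23)/101⌋ = ⌊4097/101⌋ − ⌊4000/101⌋ = 40 − 39 = 1
n=42: ⌊(43·97+23)/101⌋ − ⌊(42·97+23)/101⌋ = ⌊4194/101⌋ − ⌊4097/101⌋ = 41 − 40 = 1
n=43: ⌊(44·97+23)/101⌋ − ⌊(43·97+23)/101⌋ = ⌊4291/101⌋ − ⌊4194/101⌋ = 42 − 41 = 1
n=44: ⌊(45·97+23)/101⌋ − ⌊(44·97+23)/101⌋ = ⌊4388/101⌋ − ⌊4291/101⌋ = 43 − 42 = 1
n=45: ⌊(46·97+23)/101⌋ − ⌊(45·97+23)/101⌋ = ⌊4485/101⌋ − ⌊4388/101⌋ = 44 − 43 = 1
n=46: ⌊(47·97+23)/101⌋ − ⌊(46·97+23)/101⌋ = ⌊4582/101⌋ − ⌊4485/101⌋ = 45 − 44 = 1
n=47: ⌊(48·97+23)/101⌋ − ⌊(47·97+23)/101⌋ = ⌊4679/101⌋ − ⌊4582/101⌋ = 46 − 45 = 1
n=48: ⌊(49·97+23)/101⌋ − ⌊(48·97+23)/101⌋ = ⌊4776/101⌋ − ⌊4679/101⌋ = 47 − 46 = 1
n=49: ⌊(50·97+23)/101⌋ − ⌊(49·97+23)/101⌋ = ⌊4873/101⌋ − ⌊4776/101⌋ = 48 − 47 = 1
n=50: ⌊(51·97+23)/101⌋ − ⌊(50·97+23)/101⌋ = ⌊4970/101⌋ − ⌊4873/101⌋ = 49 − 48 = 1


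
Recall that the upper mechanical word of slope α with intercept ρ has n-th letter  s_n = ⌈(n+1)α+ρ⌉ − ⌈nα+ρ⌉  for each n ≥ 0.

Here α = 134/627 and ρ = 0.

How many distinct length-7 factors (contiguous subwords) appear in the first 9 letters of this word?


t_n = ⌈(n·134)/627⌉ for n = 0 … 9:
  n=0…9: ⌈0/627⌉=0 ⌈134/627⌉=1 ⌈268/627⌉=1 ⌈402/627⌉=1 ⌈536/627⌉=1 ⌈670/627⌉=2 ⌈804/627⌉=2 ⌈938/627⌉=2 ⌈1072/627⌉=2 ⌈1206/627⌉=2
s_n = t_(n+1) − t_n for n = 0 … 8 gives
prefix = 100010000
slide a length-7 window over [0..6] … [2..8] (3 windows); first occurrence of each distinct factor:
  [  0..  6] 1000100
  [  1..  7] 0001000
  [  2..  8] 0010000
distinct factors: {0001000, 0010000, 1000100}
count = 3  (Sturmian bound for length 7 is 8)

3


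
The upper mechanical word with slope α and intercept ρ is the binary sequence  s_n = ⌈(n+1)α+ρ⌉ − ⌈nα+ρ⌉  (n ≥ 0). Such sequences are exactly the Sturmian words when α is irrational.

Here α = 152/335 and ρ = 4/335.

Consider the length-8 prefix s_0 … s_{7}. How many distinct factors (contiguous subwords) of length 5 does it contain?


3

t_n = ⌈(n·152+4)/335⌉ for n = 0 … 8:
  n=0…8: ⌈4/335⌉=1 ⌈156/335⌉=1 ⌈308/335⌉=1 ⌈460/335⌉=2 ⌈612/335⌉=2 ⌈764/335⌉=3 ⌈916/335⌉=3 ⌈1068/335⌉=4 ⌈1220/335⌉=4
s_n = t_(n+1) − t_n for n = 0 … 7 gives
prefix = 00101010
slide a length-5 window over [0..4] … [3..7] (4 windows); first occurrence of each distinct factor:
  [  0..  4] 00101
  [  1..  5] 01010
  [  2..  6] 10101
  (the other 1 window repeats one of these)
distinct factors: {00101, 01010, 10101}
count = 3  (Sturmian bound for length 5 is 6)


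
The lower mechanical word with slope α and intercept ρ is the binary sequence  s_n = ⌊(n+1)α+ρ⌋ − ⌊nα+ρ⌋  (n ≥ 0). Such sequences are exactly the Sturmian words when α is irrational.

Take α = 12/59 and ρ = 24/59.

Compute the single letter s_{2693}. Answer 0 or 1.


(n+1)α + ρ = (2694·12 + 24) / 59 = 32352/59
nα + ρ     = (2693·12 + 24) / 59 = 32340/59
⌊32352/59⌋ = 548,  ⌊32340/59⌋ = 548
s_{2693} = 548 − 548 = 0

0


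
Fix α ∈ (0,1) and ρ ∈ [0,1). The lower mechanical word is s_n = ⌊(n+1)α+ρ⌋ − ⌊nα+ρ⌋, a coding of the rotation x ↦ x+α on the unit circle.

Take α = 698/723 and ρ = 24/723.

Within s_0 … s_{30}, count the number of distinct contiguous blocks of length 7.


4

t_n = ⌊(n·698+24)/723⌋ for n = 0 … 31:
  n=0…9: ⌊24/723⌋=0 ⌊722/723⌋=0 ⌊1420/723⌋=1 ⌊2118/723⌋=2 ⌊2816/723⌋=3 ⌊3514/723⌋=4 ⌊4212/723⌋=5 ⌊4910/723⌋=6 ⌊5608/723⌋=7 ⌊6306/723⌋=8
  n=10…19: ⌊7004/723⌋=9 ⌊7702/723⌋=10 ⌊8400/723⌋=11 ⌊9098/723⌋=12 ⌊9796/723⌋=13 ⌊10494/723⌋=14 ⌊11192/723⌋=15 ⌊11890/723⌋=16 ⌊12588/723⌋=17 ⌊13286/723⌋=18
  n=20…29: ⌊13984/723⌋=19 ⌊14682/723⌋=20 ⌊15380/723⌋=21 ⌊16078/723⌋=22 ⌊16776/723⌋=23 ⌊17474/723⌋=24 ⌊18172/723⌋=25 ⌊18870/723⌋=26 ⌊19568/723⌋=27 ⌊20266/723⌋=28
  n=30…31: ⌊20964/723⌋=28 ⌊21662/723⌋=29
s_n = t_(n+1) − t_n for n = 0 … 30 gives
prefix = 0111111111111111111111111111101
slide a length-7 window over [0..6] … [24..30] (25 windows); first occurrence of each distinct factor:
  [  0..  6] 0111111
  [  1..  7] 1111111
  [ 23.. 29] 1111110
  [ 24.. 30] 1111101
  (the other 21 windows repeat one of these)
distinct factors: {0111111, 1111101, 1111110, 1111111}
count = 4  (Sturmian bound for length 7 is 8)


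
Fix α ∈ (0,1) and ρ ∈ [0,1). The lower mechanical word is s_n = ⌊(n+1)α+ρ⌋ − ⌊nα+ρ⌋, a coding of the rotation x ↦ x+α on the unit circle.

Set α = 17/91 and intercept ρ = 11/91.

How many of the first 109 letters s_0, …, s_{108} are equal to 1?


#1s = Σ_{n=0}^{108} s_n = Σ_{n=0}^{108} (⌊(n+1)α+ρ⌋ − ⌊nα+ρ⌋)
the sum telescopes: every ⌊nα+ρ⌋ with 0 < n < 109 appears once with + and once with −, leaving ⌊109α+ρ⌋ − ⌊0·α+ρ⌋
109α + ρ = (109·17 + 11) / 91 = 1864/91
ρ = 11/91
⌊1864/91⌋ = 20,  ⌊11/91⌋ = 0
#1s = 20 − 0 = 20

20


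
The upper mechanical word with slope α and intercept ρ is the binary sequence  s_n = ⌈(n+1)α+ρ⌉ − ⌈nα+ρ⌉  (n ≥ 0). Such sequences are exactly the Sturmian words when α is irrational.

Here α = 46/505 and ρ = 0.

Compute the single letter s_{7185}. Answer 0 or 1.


(n+1)α + ρ = (7186·46) / 505 = 330556/505
nα + ρ     = (7185·46) / 505 = 330510/505
⌈330556/505⌉ = 655,  ⌈330510/505⌉ = 655
s_{7185} = 655 − 655 = 0

0


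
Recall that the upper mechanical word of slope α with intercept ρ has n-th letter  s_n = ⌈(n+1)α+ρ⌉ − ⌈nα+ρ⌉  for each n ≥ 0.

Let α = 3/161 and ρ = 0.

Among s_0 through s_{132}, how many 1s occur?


#1s = Σ_{n=0}^{132} s_n = Σ_{n=0}^{132} (⌈(n+1)α+ρ⌉ − ⌈nα+ρ⌉)
the sum telescopes: every ⌈nα+ρ⌉ with 0 < n < 133 appears once with + and once with −, leaving ⌈133α+ρ⌉ − ⌈0·α+ρ⌉
133α + ρ = (133·3) / 161 = 399/161
ρ = 0/161
⌈399/161⌉ = 3,  ⌈0/161⌉ = 0
#1s = 3 − 0 = 3

3


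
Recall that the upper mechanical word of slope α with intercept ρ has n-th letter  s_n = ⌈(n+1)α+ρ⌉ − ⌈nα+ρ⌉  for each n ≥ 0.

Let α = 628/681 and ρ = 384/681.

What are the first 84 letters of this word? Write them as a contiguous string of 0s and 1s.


n=0: ⌈(1·628+384)/681⌉ − ⌈(0·628+384)/681⌉ = ⌈1012/681⌉ − ⌈384/681⌉ = 2 − 1 = 1
n=1: ⌈(2·628+384)/681⌉ − ⌈(1·628+384)/681⌉ = ⌈1640/681⌉ − ⌈1012/681⌉ = 3 − 2 = 1
n=2: ⌈(3·628+384)/681⌉ − ⌈(2·628+384)/681⌉ = ⌈2268/681⌉ − ⌈1640/681⌉ = 4 − 3 = 1
n=3: ⌈(4·628+384)/681⌉ − ⌈(3·628+384)/681⌉ = ⌈2896/681⌉ − ⌈2268/681⌉ = 5 − 4 = 1
n=4: ⌈(5·628+384)/681⌉ − ⌈(4·628+384)/681⌉ = ⌈3524/681⌉ − ⌈2896/681⌉ = 6 − 5 = 1
n=5: ⌈(6·628+384)/681⌉ − ⌈(5·628+384)/681⌉ = ⌈4152/681⌉ − ⌈3524/681⌉ = 7 − 6 = 1
n=6: ⌈(7·628+384)/681⌉ − ⌈(6·628+384)/681⌉ = ⌈4780/681⌉ − ⌈4152/681⌉ = 8 − 7 = 1
n=7: ⌈(8·628+384)/681⌉ − ⌈(7·628+384)/681⌉ = ⌈5408/681⌉ − ⌈4780/681⌉ = 8 − 8 = 0
n=8: ⌈(9·628+384)/681⌉ − ⌈(8·628+384)/681⌉ = ⌈6036/681⌉ − ⌈5408/681⌉ = 9 − 8 = 1
n=9: ⌈(10·628+384)/681⌉ − ⌈(9·628+384)/681⌉ = ⌈6664/681⌉ − ⌈6036/681⌉ = 10 − 9 = 1
n=10: ⌈(11·628+384)/681⌉ − ⌈(10·628+384)/681⌉ = ⌈7292/681⌉ − ⌈6664/681⌉ = 11 − 10 = 1
n=11: ⌈(12·628+384)/681⌉ − ⌈(11·628+384)/681⌉ = ⌈7920/681⌉ − ⌈7292/681⌉ = 12 − 11 = 1
n=12: ⌈(13·628+384)/681⌉ − ⌈(12·628+384)/681⌉ = ⌈8548/681⌉ − ⌈7920/681⌉ = 13 − 12 = 1
n=13: ⌈(14·628+384)/681⌉ − ⌈(13·628+384)/681⌉ = ⌈9176/681⌉ − ⌈8548/681⌉ = 14 − 13 = 1
n=14: ⌈(15·628+384)/681⌉ − ⌈(14·628+384)/681⌉ = ⌈9804/681⌉ − ⌈9176/681⌉ = 15 − 14 = 1
n=15: ⌈(16·628+384)/681⌉ − ⌈(15·628+384)/681⌉ = ⌈10432/681⌉ − ⌈9804/681⌉ = 16 − 15 = 1
n=16: ⌈(17·628+384)/681⌉ − ⌈(16·628+384)/681⌉ = ⌈11060/681⌉ − ⌈10432/681⌉ = 17 − 16 = 1
n=17: ⌈(18·628+384)/681⌉ − ⌈(17·628+384)/681⌉ = ⌈11688/681⌉ − ⌈11060/681⌉ = 18 − 17 = 1
n=18: ⌈(19·628+384)/681⌉ − ⌈(18·628+384)/681⌉ = ⌈12316/681⌉ − ⌈11688/681⌉ = 19 − 18 = 1
n=19: ⌈(20·628+384)/681⌉ − ⌈(19·628+384)/681⌉ = ⌈12944/681⌉ − ⌈12316/681⌉ = 20 − 19 = 1
n=20: ⌈(21·628+384)/681⌉ − ⌈(20·628+384)/681⌉ = ⌈13572/681⌉ − ⌈12944/681⌉ = 20 − 20 = 0
n=21: ⌈(22·628+384)/681⌉ − ⌈(21·628+384)/681⌉ = ⌈14200/681⌉ − ⌈13572/681⌉ = 21 − 20 = 1
n=22: ⌈(23·628+384)/681⌉ − ⌈(22·628+384)/681⌉ = ⌈14828/681⌉ − ⌈14200/681⌉ = 22 − 21 = 1
n=23: ⌈(24·628+384)/681⌉ − ⌈(23·628+384)/681⌉ = ⌈15456/681⌉ − ⌈14828/681⌉ = 23 − 22 = 1
n=24: ⌈(25·628+384)/681⌉ − ⌈(24·628+384)/681⌉ = ⌈16084/681⌉ − ⌈15456/681⌉ = 24 − 23 = 1
n=25: ⌈(26·628+384)/681⌉ − ⌈(25·628+384)/681⌉ = ⌈16712/681⌉ − ⌈16084/681⌉ = 25 − 24 = 1
n=26: ⌈(27·628+384)/681⌉ − ⌈(26·628+384)/681⌉ = ⌈17340/681⌉ − ⌈16712/681⌉ = 26 − 25 = 1
n=27: ⌈(28·628+384)/681⌉ − ⌈(27·628+384)/681⌉ = ⌈17968/681⌉ − ⌈17340/681⌉ = 27 − 26 = 1
n=28: ⌈(29·628+384)/681⌉ − ⌈(28·628+384)/681⌉ = ⌈18596/681⌉ − ⌈17968/681⌉ = 28 − 27 = 1
n=29: ⌈(30·628+384)/681⌉ − ⌈(29·628+384)/681⌉ = ⌈19224/681⌉ − ⌈18596/681⌉ = 29 − 28 = 1
n=30: ⌈(31·628+384)/681⌉ − ⌈(30·628+384)/681⌉ = ⌈19852/681⌉ − ⌈19224/681⌉ = 30 − 29 = 1
n=31: ⌈(32·628+384)/681⌉ − ⌈(31·628+384)/681⌉ = ⌈20480/681⌉ − ⌈19852/681⌉ = 31 − 30 = 1
n=32: ⌈(33·628+384)/681⌉ − ⌈(32·628+384)/681⌉ = ⌈21108/681⌉ − ⌈20480/681⌉ = 31 − 31 = 0
n=33: ⌈(34·628+384)/681⌉ − ⌈(33·628+384)/681⌉ = ⌈21736/681⌉ − ⌈21108/681⌉ = 32 − 31 = 1
n=34: ⌈(35·628+384)/681⌉ − ⌈(34·628+384)/681⌉ = ⌈22364/681⌉ − ⌈21736/681⌉ = 33 − 32 = 1
n=35: ⌈(36·628+384)/681⌉ − ⌈(35·628+384)/681⌉ = ⌈22992/681⌉ − ⌈22364/681⌉ = 34 − 33 = 1
n=36: ⌈(37·628+384)/681⌉ − ⌈(36·628+384)/681⌉ = ⌈23620/681⌉ − ⌈22992/681⌉ = 35 − 34 = 1
n=37: ⌈(38·628+384)/681⌉ − ⌈(37·628+384)/681⌉ = ⌈24248/681⌉ − ⌈23620/681⌉ = 36 − 35 = 1
n=38: ⌈(39·628+384)/681⌉ − ⌈(38·628+384)/681⌉ = ⌈24876/681⌉ − ⌈24248/681⌉ = 37 − 36 = 1
n=39: ⌈(40·628+384)/681⌉ − ⌈(39·628+384)/681⌉ = ⌈25504/681⌉ − ⌈24876/681⌉ = 38 − 37 = 1
n=40: ⌈(41·628+384)/681⌉ − ⌈(40·628+384)/681⌉ = ⌈26132/681⌉ − ⌈25504/681⌉ = 39 − 38 = 1
n=41: ⌈(42·628+384)/681⌉ − ⌈(41·628+384)/681⌉ = ⌈26760/681⌉ − ⌈26132/681⌉ = 40 − 39 = 1
n=42: ⌈(43·628+384)/681⌉ − ⌈(42·628+384)/681⌉ = ⌈27388/681⌉ − ⌈26760/681⌉ = 41 − 40 = 1
n=43: ⌈(44·628+384)/681⌉ − ⌈(43·628+384)/681⌉ = ⌈28016/681⌉ − ⌈27388/681⌉ = 42 − 41 = 1
n=44: ⌈(45·628+384)/681⌉ − ⌈(44·628+384)/681⌉ = ⌈28644/681⌉ − ⌈28016/681⌉ = 43 − 42 = 1
n=45: ⌈(46·628+384)/681⌉ − ⌈(45·628+384)/681⌉ = ⌈29272/681⌉ − ⌈28644/681⌉ = 43 − 43 = 0
n=46: ⌈(47·628+384)/681⌉ − ⌈(46·628+384)/681⌉ = ⌈29900/681⌉ − ⌈29272/681⌉ = 44 − 43 = 1
n=47: ⌈(48·628+384)/681⌉ − ⌈(47·628+384)/681⌉ = ⌈30528/681⌉ − ⌈29900/681⌉ = 45 − 44 = 1
n=48: ⌈(49·628+384)/681⌉ − ⌈(48·628+384)/681⌉ = ⌈31156/681⌉ − ⌈30528/681⌉ = 46 − 45 = 1
n=49: ⌈(50·628+384)/681⌉ − ⌈(49·628+384)/681⌉ = ⌈31784/681⌉ − ⌈31156/681⌉ = 47 − 46 = 1
n=50: ⌈(51·628+384)/681⌉ − ⌈(50·628+384)/681⌉ = ⌈32412/681⌉ − ⌈31784/681⌉ = 48 − 47 = 1
n=51: ⌈(52·628+384)/681⌉ − ⌈(51·628+384)/681⌉ = ⌈33040/681⌉ − ⌈32412/681⌉ = 49 − 48 = 1
n=52: ⌈(53·628+384)/681⌉ − ⌈(52·628+384)/681⌉ = ⌈33668/681⌉ − ⌈33040/681⌉ = 50 − 49 = 1
n=53: ⌈(54·628+384)/681⌉ − ⌈(53·628+384)/681⌉ = ⌈34296/681⌉ − ⌈33668/681⌉ = 51 − 50 = 1
n=54: ⌈(55·628+384)/681⌉ − ⌈(54·628+384)/681⌉ = ⌈34924/681⌉ − ⌈34296/681⌉ = 52 − 51 = 1
n=55: ⌈(56·628+384)/681⌉ − ⌈(55·628+384)/681⌉ = ⌈35552/681⌉ − ⌈34924/681⌉ = 53 − 52 = 1
n=56: ⌈(57·628+384)/681⌉ − ⌈(56·628+384)/681⌉ = ⌈36180/681⌉ − ⌈35552/681⌉ = 54 − 53 = 1
n=57: ⌈(58·628+384)/681⌉ − ⌈(57·628+384)/681⌉ = ⌈36808/681⌉ − ⌈36180/681⌉ = 55 − 54 = 1
n=58: ⌈(59·628+384)/681⌉ − ⌈(58·628+384)/681⌉ = ⌈37436/681⌉ − ⌈36808/681⌉ = 55 − 55 = 0
n=59: ⌈(60·628+384)/681⌉ − ⌈(59·628+384)/681⌉ = ⌈38064/681⌉ − ⌈37436/681⌉ = 56 − 55 = 1
n=60: ⌈(61·628+384)/681⌉ − ⌈(60·628+384)/681⌉ = ⌈38692/681⌉ − ⌈38064/681⌉ = 57 − 56 = 1
n=61: ⌈(62·628+384)/681⌉ − ⌈(61·628+384)/681⌉ = ⌈39320/681⌉ − ⌈38692/681⌉ = 58 − 57 = 1
n=62: ⌈(63·628+384)/681⌉ − ⌈(62·628+384)/681⌉ = ⌈39948/681⌉ − ⌈39320/681⌉ = 59 − 58 = 1
n=63: ⌈(64·628+384)/681⌉ − ⌈(63·628+384)/681⌉ = ⌈40576/681⌉ − ⌈39948/681⌉ = 60 − 59 = 1
n=64: ⌈(65·628+384)/681⌉ − ⌈(64·628+384)/681⌉ = ⌈41204/681⌉ − ⌈40576/681⌉ = 61 − 60 = 1
n=65: ⌈(66·628+384)/681⌉ − ⌈(65·628+384)/681⌉ = ⌈41832/681⌉ − ⌈41204/681⌉ = 62 − 61 = 1
n=66: ⌈(67·628+384)/681⌉ − ⌈(66·628+384)/681⌉ = ⌈42460/681⌉ − ⌈41832/681⌉ = 63 − 62 = 1
n=67: ⌈(68·628+384)/681⌉ − ⌈(67·628+384)/681⌉ = ⌈43088/681⌉ − ⌈42460/681⌉ = 64 − 63 = 1
n=68: ⌈(69·628+384)/681⌉ − ⌈(68·628+384)/681⌉ = ⌈43716/681⌉ − ⌈43088/681⌉ = 65 − 64 = 1
n=69: ⌈(70·628+384)/681⌉ − ⌈(69·628+384)/681⌉ = ⌈44344/681⌉ − ⌈43716/681⌉ = 66 − 65 = 1
n=70: ⌈(71·628+384)/681⌉ − ⌈(70·628+384)/681⌉ = ⌈44972/681⌉ − ⌈44344/681⌉ = 67 − 66 = 1
n=71: ⌈(72·628+384)/681⌉ − ⌈(71·628+384)/681⌉ = ⌈45600/681⌉ − ⌈44972/681⌉ = 67 − 67 = 0
n=72: ⌈(73·628+384)/681⌉ − ⌈(72·628+384)/681⌉ = ⌈46228/681⌉ − ⌈45600/681⌉ = 68 − 67 = 1
n=73: ⌈(74·628+384)/681⌉ − ⌈(73·628+384)/681⌉ = ⌈46856/681⌉ − ⌈46228/681⌉ = 69 − 68 = 1
n=74: ⌈(75·628+384)/681⌉ − ⌈(74·628+384)/681⌉ = ⌈47484/681⌉ − ⌈46856/681⌉ = 70 − 69 = 1
n=75: ⌈(76·628+384)/681⌉ − ⌈(75·628+384)/681⌉ = ⌈48112/681⌉ − ⌈47484/681⌉ = 71 − 70 = 1
n=76: ⌈(77·628+384)/681⌉ − ⌈(76·628+384)/681⌉ = ⌈48740/681⌉ − ⌈48112/681⌉ = 72 − 71 = 1
n=77: ⌈(78·628+384)/681⌉ − ⌈(77·628+384)/681⌉ = ⌈49368/681⌉ − ⌈48740/681⌉ = 73 − 72 = 1
n=78: ⌈(79·628+384)/681⌉ − ⌈(78·628+384)/681⌉ = ⌈49996/681⌉ − ⌈49368/681⌉ = 74 − 73 = 1
n=79: ⌈(80·628+384)/681⌉ − ⌈(79·628+384)/681⌉ = ⌈50624/681⌉ − ⌈49996/681⌉ = 75 − 74 = 1
n=80: ⌈(81·628+384)/681⌉ − ⌈(80·628+384)/681⌉ = ⌈51252/681⌉ − ⌈50624/681⌉ = 76 − 75 = 1
n=81: ⌈(82·628+384)/681⌉ − ⌈(81·628+384)/681⌉ = ⌈51880/681⌉ − ⌈51252/681⌉ = 77 − 76 = 1
n=82: ⌈(83·628+384)/681⌉ − ⌈(82·628+384)/681⌉ = ⌈52508/681⌉ − ⌈51880/681⌉ = 78 − 77 = 1
n=83: ⌈(84·628+384)/681⌉ − ⌈(83·628+384)/681⌉ = ⌈53136/681⌉ − ⌈52508/681⌉ = 79 − 78 = 1

111111101111111111110111111111110111111111111011111111111101111111111110111111111111


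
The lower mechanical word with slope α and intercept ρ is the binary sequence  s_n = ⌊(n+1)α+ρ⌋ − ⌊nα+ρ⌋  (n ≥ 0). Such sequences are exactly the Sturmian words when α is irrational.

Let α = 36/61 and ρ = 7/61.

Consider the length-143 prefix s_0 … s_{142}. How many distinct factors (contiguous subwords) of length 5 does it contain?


t_n = ⌊(n·36+7)/61⌋ for n = 0 … 143:
  n=0…9: ⌊7/61⌋=0 ⌊43/61⌋=0 ⌊79/61⌋=1 ⌊115/61⌋=1 ⌊151/61⌋=2 ⌊187/61⌋=3 ⌊223/61⌋=3 ⌊259/61⌋=4 ⌊295/61⌋=4 ⌊331/61⌋=5
  n=10…19: ⌊367/61⌋=6 ⌊403/61⌋=6 ⌊439/61⌋=7 ⌊475/61⌋=7 ⌊511/61⌋=8 ⌊547/61⌋=8 ⌊583/61⌋=9 ⌊619/61⌋=10 ⌊655/61⌋=10 ⌊691/61⌋=11
  n=20…29: ⌊727/61⌋=11 ⌊763/61⌋=12 ⌊799/61⌋=13 ⌊835/61⌋=13 ⌊871/61⌋=14 ⌊907/61⌋=14 ⌊943/61⌋=15 ⌊979/61⌋=16 ⌊1015/61⌋=16 ⌊1051/61⌋=17
  n=30…39: ⌊1087/61⌋=17 ⌊1123/61⌋=18 ⌊1159/61⌋=19 ⌊1195/61⌋=19 ⌊1231/61⌋=20 ⌊1267/61⌋=20 ⌊1303/61⌋=21 ⌊1339/61⌋=21 ⌊1375/61⌋=22 ⌊1411/61⌋=23
  n=40…49: ⌊1447/61⌋=23 ⌊1483/61⌋=24 ⌊1519/61⌋=24 ⌊1555/61⌋=25 ⌊1591/61⌋=26 ⌊1627/61⌋=26 ⌊1663/61⌋=27 ⌊1699/61⌋=27 ⌊1735/61⌋=28 ⌊1771/61⌋=29
  n=50…59: ⌊1807/61⌋=29 ⌊1843/61⌋=30 ⌊1879/61⌋=30 ⌊1915/61⌋=31 ⌊1951/61⌋=31 ⌊1987/61⌋=32 ⌊2023/61⌋=33 ⌊2059/61⌋=33 ⌊2095/61⌋=34 ⌊2131/61⌋=34
  n=60…69: ⌊2167/61⌋=35 ⌊2203/61⌋=36 ⌊2239/61⌋=36 ⌊2275/61⌋=37 ⌊2311/61⌋=37 ⌊2347/61⌋=38 ⌊2383/61⌋=39 ⌊2419/61⌋=39 ⌊2455/61⌋=40 ⌊2491/61⌋=40
  n=70…79: ⌊2527/61⌋=41 ⌊2563/61⌋=42 ⌊2599/61⌋=42 ⌊2635/61⌋=43 ⌊2671/61⌋=43 ⌊2707/61⌋=44 ⌊2743/61⌋=44 ⌊2779/61⌋=45 ⌊2815/61⌋=46 ⌊2851/61⌋=46
  n=80…89: ⌊2887/61⌋=47 ⌊2923/61⌋=47 ⌊2959/61⌋=48 ⌊2995/61⌋=49 ⌊3031/61⌋=49 ⌊3067/61⌋=50 ⌊3103/61⌋=50 ⌊3139/61⌋=51 ⌊3175/61⌋=52 ⌊3211/61⌋=52
  n=90…99: ⌊3247/61⌋=53 ⌊3283/61⌋=53 ⌊3319/61⌋=54 ⌊3355/61⌋=55 ⌊3391/61⌋=55 ⌊3427/61⌋=56 ⌊3463/61⌋=56 ⌊3499/61⌋=57 ⌊3535/61⌋=57 ⌊3571/61⌋=58
  n=100…109: ⌊3607/61⌋=59 ⌊3643/61⌋=59 ⌊3679/61⌋=60 ⌊3715/61⌋=60 ⌊3751/61⌋=61 ⌊3787/61⌋=62 ⌊3823/61⌋=62 ⌊3859/61⌋=63 ⌊3895/61⌋=63 ⌊3931/61⌋=64
  n=110…119: ⌊3967/61⌋=65 ⌊4003/61⌋=65 ⌊4039/61⌋=66 ⌊4075/61⌋=66 ⌊4111/61⌋=67 ⌊4147/61⌋=67 ⌊4183/61⌋=68 ⌊4219/61⌋=69 ⌊4255/61⌋=69 ⌊4291/61⌋=70
  n=120…129: ⌊4327/61⌋=70 ⌊4363/61⌋=71 ⌊4399/61⌋=72 ⌊4435/61⌋=72 ⌊4471/61⌋=73 ⌊4507/61⌋=73 ⌊4543/61⌋=74 ⌊4579/61⌋=75 ⌊4615/61⌋=75 ⌊4651/61⌋=76
  n=130…139: ⌊4687/61⌋=76 ⌊4723/61⌋=77 ⌊4759/61⌋=78 ⌊4795/61⌋=78 ⌊4831/61⌋=79 ⌊4867/61⌋=79 ⌊4903/61⌋=80 ⌊4939/61⌋=80 ⌊4975/61⌋=81 ⌊5011/61⌋=82
  n=140…143: ⌊5047/61⌋=82 ⌊5083/61⌋=83 ⌊5119/61⌋=83 ⌊5155/61⌋=84
s_n = t_(n+1) − t_n for n = 0 … 142 gives
prefix = 01011010110101011010110101101011010101101011010110101011010110101101011010101101011010110101101010110101101011010101101011010110101101010110101
slide a length-5 window over [0..4] … [138..142] (139 windows); first occurrence of each distinct factor:
  [  0..  4] 01011
  [  1..  5] 10110
  [  2..  6] 01101
  [  3..  7] 11010
  [  4..  8] 10101
  [ 10.. 14] 01010
  (the other 133 windows repeat one of these)
distinct factors: {01010, 01011, 01101, 10101, 10110, 11010}
count = 6  (Sturmian bound for length 5 is 6)

6


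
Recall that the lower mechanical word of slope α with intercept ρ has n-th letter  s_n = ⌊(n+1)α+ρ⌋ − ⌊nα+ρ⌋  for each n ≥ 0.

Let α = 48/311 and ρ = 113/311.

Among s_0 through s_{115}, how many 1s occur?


18

#1s = Σ_{n=0}^{115} s_n = Σ_{n=0}^{115} (⌊(n+1)α+ρ⌋ − ⌊nα+ρ⌋)
the sum telescopes: every ⌊nα+ρ⌋ with 0 < n < 116 appears once with + and once with −, leaving ⌊116α+ρ⌋ − ⌊0·α+ρ⌋
116α + ρ = (116·48 + 113) / 311 = 5681/311
ρ = 113/311
⌊5681/311⌋ = 18,  ⌊113/311⌋ = 0
#1s = 18 − 0 = 18


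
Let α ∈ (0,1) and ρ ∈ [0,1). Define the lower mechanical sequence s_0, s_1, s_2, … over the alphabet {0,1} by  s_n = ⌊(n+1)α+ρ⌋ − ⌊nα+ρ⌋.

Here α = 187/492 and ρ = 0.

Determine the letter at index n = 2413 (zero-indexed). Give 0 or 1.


0

(n+1)α + ρ = (2414·187) / 492 = 451418/492
nα + ρ     = (2413·187) / 492 = 451231/492
⌊451418/492⌋ = 917,  ⌊451231/492⌋ = 917
s_{2413} = 917 − 917 = 0


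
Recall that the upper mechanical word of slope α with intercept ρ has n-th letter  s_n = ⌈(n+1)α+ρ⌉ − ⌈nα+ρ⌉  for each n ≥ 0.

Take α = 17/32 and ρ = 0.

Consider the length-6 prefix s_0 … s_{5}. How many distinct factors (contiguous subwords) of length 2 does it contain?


t_n = ⌈(n·17)/32⌉ for n = 0 … 6:
  n=0…6: ⌈0/32⌉=0 ⌈17/32⌉=1 ⌈34/32⌉=2 ⌈51/32⌉=2 ⌈68/32⌉=3 ⌈85/32⌉=3 ⌈102/32⌉=4
s_n = t_(n+1) − t_n for n = 0 … 5 gives
prefix = 110101
slide a length-2 window over [0..1] … [4..5] (5 windows); first occurrence of each distinct factor:
  [  0..  1] 11
  [  1..  2] 10
  [  2..  3] 01
  (the other 2 windows repeat one of these)
distinct factors: {01, 10, 11}
count = 3  (Sturmian bound for length 2 is 3)

3


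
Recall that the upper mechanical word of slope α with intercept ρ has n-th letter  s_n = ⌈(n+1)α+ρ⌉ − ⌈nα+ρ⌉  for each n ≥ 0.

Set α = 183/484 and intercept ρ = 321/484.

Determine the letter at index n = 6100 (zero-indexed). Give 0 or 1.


0

(n+1)α + ρ = (6101·183 + 321) / 484 = 1116804/484
nα + ρ     = (6100·183 + 321) / 484 = 1116621/484
⌈1116804/484⌉ = 2308,  ⌈1116621/484⌉ = 2308
s_{6100} = 2308 − 2308 = 0


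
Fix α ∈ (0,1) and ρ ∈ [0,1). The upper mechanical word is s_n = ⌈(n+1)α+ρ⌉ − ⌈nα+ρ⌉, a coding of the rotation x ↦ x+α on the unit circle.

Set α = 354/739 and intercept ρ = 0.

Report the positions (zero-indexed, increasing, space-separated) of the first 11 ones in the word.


0 2 4 6 8 10 12 14 16 18 20

n=0: ⌈354/739⌉−⌈0/739⌉ = 1−0 = 1  ← one
n=1: ⌈708/739⌉−⌈354/739⌉ = 1−1 = 0
n=2: ⌈1062/739⌉−⌈708/739⌉ = 2−1 = 1  ← one
n=3: ⌈1416/739⌉−⌈1062/739⌉ = 2−2 = 0
n=4: ⌈1770/739⌉−⌈1416/739⌉ = 3−2 = 1  ← one
n=5: ⌈2124/739⌉−⌈1770/739⌉ = 3−3 = 0
n=6: ⌈2478/739⌉−⌈2124/739⌉ = 4−3 = 1  ← one
n=7: ⌈2832/739⌉−⌈2478/739⌉ = 4−4 = 0
n=8: ⌈3186/739⌉−⌈2832/739⌉ = 5−4 = 1  ← one
n=9: ⌈3540/739⌉−⌈3186/739⌉ = 5−5 = 0
n=10: ⌈3894/739⌉−⌈3540/739⌉ = 6−5 = 1  ← one
n=11: ⌈4248/739⌉−⌈3894/739⌉ = 6−6 = 0
n=12: ⌈4602/739⌉−⌈4248/739⌉ = 7−6 = 1  ← one
n=13: ⌈4956/739⌉−⌈4602/739⌉ = 7−7 = 0
n=14: ⌈5310/739⌉−⌈4956/739⌉ = 8−7 = 1  ← one
n=15: ⌈5664/739⌉−⌈5310/739⌉ = 8−8 = 0
n=16: ⌈6018/739⌉−⌈5664/739⌉ = 9−8 = 1  ← one
n=17: ⌈6372/739⌉−⌈6018/739⌉ = 9−9 = 0
n=18: ⌈6726/739⌉−⌈6372/739⌉ = 10−9 = 1  ← one
n=19: ⌈7080/739⌉−⌈6726/739⌉ = 10−10 = 0
n=20: ⌈7434/739⌉−⌈7080/739⌉ = 11−10 = 1  ← one
positions of the first 11 ones: 0 2 4 6 8 10 12 14 16 18 20


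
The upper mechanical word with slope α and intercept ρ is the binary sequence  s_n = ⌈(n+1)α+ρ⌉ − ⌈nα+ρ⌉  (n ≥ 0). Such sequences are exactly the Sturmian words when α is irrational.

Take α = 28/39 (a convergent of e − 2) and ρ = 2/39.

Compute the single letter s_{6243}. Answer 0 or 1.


(n+1)α + ρ = (6244·28 + 2) / 39 = 174834/39
nα + ρ     = (6243·28 + 2) / 39 = 174806/39
⌈174834/39⌉ = 4483,  ⌈174806/39⌉ = 4483
s_{6243} = 4483 − 4483 = 0

0


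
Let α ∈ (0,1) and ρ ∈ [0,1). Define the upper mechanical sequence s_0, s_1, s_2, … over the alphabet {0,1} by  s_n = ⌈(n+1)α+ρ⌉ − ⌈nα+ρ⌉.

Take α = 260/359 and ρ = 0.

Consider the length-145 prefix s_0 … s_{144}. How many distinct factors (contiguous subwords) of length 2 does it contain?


t_n = ⌈(n·260)/359⌉ for n = 0 … 145:
  n=0…9: ⌈0/359⌉=0 ⌈260/359⌉=1 ⌈520/359⌉=2 ⌈780/359⌉=3 ⌈1040/359⌉=3 ⌈1300/359⌉=4 ⌈1560/359⌉=5 ⌈1820/359⌉=6 ⌈2080/359⌉=6 ⌈2340/359⌉=7
  n=10…19: ⌈2600/359⌉=8 ⌈2860/359⌉=8 ⌈3120/359⌉=9 ⌈3380/359⌉=10 ⌈3640/359⌉=11 ⌈3900/359⌉=11 ⌈4160/359⌉=12 ⌈4420/359⌉=13 ⌈4680/359⌉=14 ⌈4940/359⌉=14
  n=20…29: ⌈5200/359⌉=15 ⌈5460/359⌉=16 ⌈5720/359⌉=16 ⌈5980/359⌉=17 ⌈6240/359⌉=18 ⌈6500/359⌉=19 ⌈6760/359⌉=19 ⌈7020/359⌉=20 ⌈7280/359⌉=21 ⌈7540/359⌉=22
  n=30…39: ⌈7800/359⌉=22 ⌈8060/359⌉=23 ⌈8320/359⌉=24 ⌈8580/359⌉=24 ⌈8840/359⌉=25 ⌈9100/359⌉=26 ⌈9360/359⌉=27 ⌈9620/359⌉=27 ⌈9880/359⌉=28 ⌈10140/359⌉=29
  n=40…49: ⌈10400/359⌉=29 ⌈10660/359⌉=30 ⌈10920/359⌉=31 ⌈11180/359⌉=32 ⌈11440/359⌉=32 ⌈11700/359⌉=33 ⌈11960/359⌉=34 ⌈12220/359⌉=35 ⌈12480/359⌉=35 ⌈12740/359⌉=36
  n=50…59: ⌈13000/359⌉=37 ⌈13260/359⌉=37 ⌈13520/359⌉=38 ⌈13780/359⌉=39 ⌈14040/359⌉=40 ⌈14300/359⌉=40 ⌈14560/359⌉=41 ⌈14820/359⌉=42 ⌈15080/359⌉=43 ⌈15340/359⌉=43
  n=60…69: ⌈15600/359⌉=44 ⌈15860/359⌉=45 ⌈16120/359⌉=45 ⌈16380/359⌉=46 ⌈16640/359⌉=47 ⌈16900/359⌉=48 ⌈17160/359⌉=48 ⌈17420/359⌉=49 ⌈17680/359⌉=50 ⌈17940/359⌉=50
  n=70…79: ⌈18200/359⌉=51 ⌈18460/359⌉=52 ⌈18720/359⌉=53 ⌈18980/359⌉=53 ⌈19240/359⌉=54 ⌈19500/359⌉=55 ⌈19760/359⌉=56 ⌈20020/359⌉=56 ⌈20280/359⌉=57 ⌈20540/359⌉=58
  n=80…89: ⌈20800/359⌉=58 ⌈21060/359⌉=59 ⌈21320/359⌉=60 ⌈21580/359⌉=61 ⌈21840/359⌉=61 ⌈22100/359⌉=62 ⌈22360/359⌉=63 ⌈22620/359⌉=64 ⌈22880/359⌉=64 ⌈23140/359⌉=65
  n=90…99: ⌈23400/359⌉=66 ⌈23660/359⌉=66 ⌈23920/359⌉=67 ⌈24180/359⌉=68 ⌈24440/359⌉=69 ⌈24700/359⌉=69 ⌈24960/359⌉=70 ⌈25220/359⌉=71 ⌈25480/359⌉=71 ⌈25740/359⌉=72
  n=100…109: ⌈26000/359⌉=73 ⌈26260/359⌉=74 ⌈26520/359⌉=74 ⌈26780/359⌉=75 ⌈27040/359⌉=76 ⌈27300/359⌉=77 ⌈27560/359⌉=77 ⌈27820/359⌉=78 ⌈28080/359⌉=79 ⌈28340/359⌉=79
  n=110…119: ⌈28600/359⌉=80 ⌈28860/359⌉=81 ⌈29120/359⌉=82 ⌈29380/359⌉=82 ⌈29640/359⌉=83 ⌈29900/359⌉=84 ⌈30160/359⌉=85 ⌈30420/359⌉=85 ⌈30680/359⌉=86 ⌈30940/359⌉=87
  n=120…129: ⌈31200/359⌉=87 ⌈31460/359⌉=88 ⌈31720/359⌉=89 ⌈31980/359⌉=90 ⌈32240/359⌉=90 ⌈32500/359⌉=91 ⌈32760/359⌉=92 ⌈33020/359⌉=92 ⌈33280/359⌉=93 ⌈33540/359⌉=94
  n=130…139: ⌈33800/359⌉=95 ⌈34060/359⌉=95 ⌈34320/359⌉=96 ⌈34580/359⌉=97 ⌈34840/359⌉=98 ⌈35100/359⌉=98 ⌈35360/359⌉=99 ⌈35620/359⌉=100 ⌈35880/359⌉=100 ⌈36140/359⌉=101
  n=140…145: ⌈36400/359⌉=102 ⌈36660/359⌉=103 ⌈36920/359⌉=103 ⌈37180/359⌉=104 ⌈37440/359⌉=105 ⌈37700/359⌉=106
s_n = t_(n+1) − t_n for n = 0 … 144 gives
prefix = 1110111011011101110110111011101101110110111011101101110111011011101101110111011011101110110111011011101110110111011101101110110111011101101110111
slide a length-2 window over [0..1] … [143..144] (144 windows); first occurrence of each distinct factor:
  [  0..  1] 11
  [  2..  3] 10
  [  3..  4] 01
  (the other 141 windows repeat one of these)
distinct factors: {01, 10, 11}
count = 3  (Sturmian bound for length 2 is 3)

3


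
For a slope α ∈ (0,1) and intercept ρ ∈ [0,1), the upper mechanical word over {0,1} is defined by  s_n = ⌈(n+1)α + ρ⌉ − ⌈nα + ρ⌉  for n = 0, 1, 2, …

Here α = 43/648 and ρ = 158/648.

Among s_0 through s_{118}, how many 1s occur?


8

#1s = Σ_{n=0}^{118} s_n = Σ_{n=0}^{118} (⌈(n+1)α+ρ⌉ − ⌈nα+ρ⌉)
the sum telescopes: every ⌈nα+ρ⌉ with 0 < n < 119 appears once with + and once with −, leaving ⌈119α+ρ⌉ − ⌈0·α+ρ⌉
119α + ρ = (119·43 + 158) / 648 = 5275/648
ρ = 158/648
⌈5275/648⌉ = 9,  ⌈158/648⌉ = 1
#1s = 9 − 1 = 8


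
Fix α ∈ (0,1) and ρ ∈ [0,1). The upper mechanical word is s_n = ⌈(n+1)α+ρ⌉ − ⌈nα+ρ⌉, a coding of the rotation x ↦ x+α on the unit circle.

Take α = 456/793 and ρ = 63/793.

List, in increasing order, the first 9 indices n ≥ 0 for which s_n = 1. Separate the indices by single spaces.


1 3 5 6 8 10 12 13 15

n=0: ⌈519/793⌉−⌈63/793⌉ = 1−1 = 0
n=1: ⌈975/793⌉−⌈519/793⌉ = 2−1 = 1  ← one
n=2: ⌈1431/793⌉−⌈975/793⌉ = 2−2 = 0
n=3: ⌈1887/793⌉−⌈1431/793⌉ = 3−2 = 1  ← one
n=4: ⌈2343/793⌉−⌈1887/793⌉ = 3−3 = 0
n=5: ⌈2799/793⌉−⌈2343/793⌉ = 4−3 = 1  ← one
n=6: ⌈3255/793⌉−⌈2799/793⌉ = 5−4 = 1  ← one
n=7: ⌈3711/793⌉−⌈3255/793⌉ = 5−5 = 0
n=8: ⌈4167/793⌉−⌈3711/793⌉ = 6−5 = 1  ← one
n=9: ⌈4623/793⌉−⌈4167/793⌉ = 6−6 = 0
n=10: ⌈5079/793⌉−⌈4623/793⌉ = 7−6 = 1  ← one
n=11: ⌈5535/793⌉−⌈5079/793⌉ = 7−7 = 0
n=12: ⌈5991/793⌉−⌈5535/793⌉ = 8−7 = 1  ← one
n=13: ⌈6447/793⌉−⌈5991/793⌉ = 9−8 = 1  ← one
n=14: ⌈6903/793⌉−⌈6447/793⌉ = 9−9 = 0
n=15: ⌈7359/793⌉−⌈6903/793⌉ = 10−9 = 1  ← one
positions of the first 9 ones: 1 3 5 6 8 10 12 13 15
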